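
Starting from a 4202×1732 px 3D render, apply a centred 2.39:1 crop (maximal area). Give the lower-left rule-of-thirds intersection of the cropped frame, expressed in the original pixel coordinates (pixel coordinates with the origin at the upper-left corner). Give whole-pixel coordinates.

(1411, 1155)

4202/1732 > 2.39/1, so the 2.39:1 crop keeps the full height 1732 and trims width to 1732 × 2.39/1 = 4139.48 px.
Left offset = (4202 − 4139.48)/2 = 31.26 px; top offset = 0.
Lower-left is one-third across and two-thirds down within the crop:
x = 31.26 + 1 × 4139.48/3 ≈ 1411; y = 0.00 + 2 × 1732.00/3 ≈ 1155.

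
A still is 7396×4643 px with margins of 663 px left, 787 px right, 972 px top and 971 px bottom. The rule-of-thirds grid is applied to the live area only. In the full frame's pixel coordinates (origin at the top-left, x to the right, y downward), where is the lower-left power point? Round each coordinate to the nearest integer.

Content width = 7396 − 663 − 787 = 5946 px; content height = 4643 − 972 − 971 = 2700 px.
Lower-left is one-third across and two-thirds down within the live area.
x = 663 + 1 × 5946/3 = 663 + 1982.00 ≈ 2645
y = 972 + 2 × 2700/3 = 972 + 1800.00 ≈ 2772

(2645, 2772)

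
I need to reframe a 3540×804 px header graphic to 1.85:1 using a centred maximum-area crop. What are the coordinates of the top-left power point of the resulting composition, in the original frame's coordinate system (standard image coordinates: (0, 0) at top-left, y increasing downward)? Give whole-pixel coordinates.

3540/804 > 1.85/1, so the 1.85:1 crop keeps the full height 804 and trims width to 804 × 1.85/1 = 1487.40 px.
Left offset = (3540 − 1487.40)/2 = 1026.30 px; top offset = 0.
Top-left is one-third across and one-third down within the crop:
x = 1026.30 + 1 × 1487.40/3 ≈ 1522; y = 0.00 + 1 × 804.00/3 ≈ 268.

(1522, 268)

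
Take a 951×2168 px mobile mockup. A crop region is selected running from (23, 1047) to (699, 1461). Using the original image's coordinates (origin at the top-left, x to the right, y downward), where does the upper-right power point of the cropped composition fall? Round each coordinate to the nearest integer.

Crop width = 699 − 23 = 676 px; one third is 225.33 px.
Crop height = 1461 − 1047 = 414 px; one third is 138.00 px.
The upper-right point is two-thirds across and one-third down within the crop:
x = 23 + 2 × 225.33 ≈ 474; y = 1047 + 1 × 138.00 ≈ 1185.

(474, 1185)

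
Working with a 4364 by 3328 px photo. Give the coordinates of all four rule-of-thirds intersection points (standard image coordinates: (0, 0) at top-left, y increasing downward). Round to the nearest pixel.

One third of 4364 is 1454.67; one third of 3328 is 1109.33.
Vertical third lines at x = 1455 and x = 2909; horizontal third lines at y = 1109 and y = 2219.

(1455, 1109), (2909, 1109), (1455, 2219), (2909, 2219)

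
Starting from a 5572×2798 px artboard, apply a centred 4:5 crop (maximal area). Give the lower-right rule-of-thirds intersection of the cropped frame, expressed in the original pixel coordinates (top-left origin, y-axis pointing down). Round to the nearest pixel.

5572/2798 > 4/5, so the 4:5 crop keeps the full height 2798 and trims width to 2798 × 4/5 = 2238.40 px.
Left offset = (5572 − 2238.40)/2 = 1666.80 px; top offset = 0.
Lower-right is two-thirds across and two-thirds down within the crop:
x = 1666.80 + 2 × 2238.40/3 ≈ 3159; y = 0.00 + 2 × 2798.00/3 ≈ 1865.

(3159, 1865)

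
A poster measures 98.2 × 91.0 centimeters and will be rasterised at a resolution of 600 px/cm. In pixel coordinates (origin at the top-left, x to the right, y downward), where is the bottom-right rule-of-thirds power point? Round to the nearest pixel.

x = 39280 px, y = 36400 px

In pixels the canvas is 98.2 × 600 = 58920 wide and 91.0 × 600 = 54600 tall.
The bottom-right point is two-thirds across and two-thirds down:
x = 2 × 58920/3 ≈ 39280; y = 2 × 54600/3 ≈ 36400.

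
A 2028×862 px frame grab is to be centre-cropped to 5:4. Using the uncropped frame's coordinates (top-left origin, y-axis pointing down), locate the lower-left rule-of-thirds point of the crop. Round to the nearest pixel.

(834, 575)

2028/862 > 5/4, so the 5:4 crop keeps the full height 862 and trims width to 862 × 5/4 = 1077.50 px.
Left offset = (2028 − 1077.50)/2 = 475.25 px; top offset = 0.
Lower-left is one-third across and two-thirds down within the crop:
x = 475.25 + 1 × 1077.50/3 ≈ 834; y = 0.00 + 2 × 862.00/3 ≈ 575.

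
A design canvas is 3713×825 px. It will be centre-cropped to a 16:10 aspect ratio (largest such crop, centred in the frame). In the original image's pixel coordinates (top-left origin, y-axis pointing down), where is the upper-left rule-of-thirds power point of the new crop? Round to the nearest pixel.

3713/825 > 16/10, so the 16:10 crop keeps the full height 825 and trims width to 825 × 16/10 = 1320.00 px.
Left offset = (3713 − 1320.00)/2 = 1196.50 px; top offset = 0.
Upper-left is one-third across and one-third down within the crop:
x = 1196.50 + 1 × 1320.00/3 ≈ 1637; y = 0.00 + 1 × 825.00/3 ≈ 275.

(1637, 275)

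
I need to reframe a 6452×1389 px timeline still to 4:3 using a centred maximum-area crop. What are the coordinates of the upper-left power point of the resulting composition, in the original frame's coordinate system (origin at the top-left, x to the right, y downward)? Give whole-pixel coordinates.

x = 2917 px, y = 463 px

6452/1389 > 4/3, so the 4:3 crop keeps the full height 1389 and trims width to 1389 × 4/3 = 1852.00 px.
Left offset = (6452 − 1852.00)/2 = 2300.00 px; top offset = 0.
Upper-left is one-third across and one-third down within the crop:
x = 2300.00 + 1 × 1852.00/3 ≈ 2917; y = 0.00 + 1 × 1389.00/3 ≈ 463.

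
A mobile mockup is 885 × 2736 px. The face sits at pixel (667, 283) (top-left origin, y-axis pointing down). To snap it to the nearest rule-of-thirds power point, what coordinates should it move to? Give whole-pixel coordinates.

Third lines: x ∈ {295, 590}, y ∈ {912, 1824}.
667 is closer to x = 590; 283 is closer to y = 912.
So the nearest intersection is the upper-right power point.

x = 590 px, y = 912 px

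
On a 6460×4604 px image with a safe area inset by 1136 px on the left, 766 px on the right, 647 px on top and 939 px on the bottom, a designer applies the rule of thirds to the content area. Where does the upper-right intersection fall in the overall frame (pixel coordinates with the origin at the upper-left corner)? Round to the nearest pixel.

(4175, 1653)

Content width = 6460 − 1136 − 766 = 4558 px; content height = 4604 − 647 − 939 = 3018 px.
Upper-right is two-thirds across and one-third down within the content area.
x = 1136 + 2 × 4558/3 = 1136 + 3038.67 ≈ 4175
y = 647 + 1 × 3018/3 = 647 + 1006.00 ≈ 1653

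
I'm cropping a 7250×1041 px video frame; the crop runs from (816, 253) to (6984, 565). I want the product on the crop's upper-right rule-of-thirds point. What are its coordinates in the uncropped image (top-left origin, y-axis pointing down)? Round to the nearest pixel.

x = 4928 px, y = 357 px

Crop width = 6984 − 816 = 6168 px; one third is 2056.00 px.
Crop height = 565 − 253 = 312 px; one third is 104.00 px.
The upper-right point is two-thirds across and one-third down within the crop:
x = 816 + 2 × 2056.00 ≈ 4928; y = 253 + 1 × 104.00 ≈ 357.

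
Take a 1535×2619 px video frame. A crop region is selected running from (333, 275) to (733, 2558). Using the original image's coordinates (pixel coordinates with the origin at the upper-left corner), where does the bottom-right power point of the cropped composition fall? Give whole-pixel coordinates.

Crop width = 733 − 333 = 400 px; one third is 133.33 px.
Crop height = 2558 − 275 = 2283 px; one third is 761.00 px.
The bottom-right point is two-thirds across and two-thirds down within the crop:
x = 333 + 2 × 133.33 ≈ 600; y = 275 + 2 × 761.00 ≈ 1797.

x = 600 px, y = 1797 px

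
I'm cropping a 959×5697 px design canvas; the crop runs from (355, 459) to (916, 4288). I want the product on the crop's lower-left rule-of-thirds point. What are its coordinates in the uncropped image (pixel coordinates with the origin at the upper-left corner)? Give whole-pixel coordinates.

Crop width = 916 − 355 = 561 px; one third is 187.00 px.
Crop height = 4288 − 459 = 3829 px; one third is 1276.33 px.
The lower-left point is one-third across and two-thirds down within the crop:
x = 355 + 1 × 187.00 ≈ 542; y = 459 + 2 × 1276.33 ≈ 3012.

(542, 3012)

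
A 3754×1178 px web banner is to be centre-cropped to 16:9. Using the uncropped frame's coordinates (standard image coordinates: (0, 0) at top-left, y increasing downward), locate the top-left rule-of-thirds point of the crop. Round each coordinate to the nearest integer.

x = 1528 px, y = 393 px

3754/1178 > 16/9, so the 16:9 crop keeps the full height 1178 and trims width to 1178 × 16/9 = 2094.22 px.
Left offset = (3754 − 2094.22)/2 = 829.89 px; top offset = 0.
Top-left is one-third across and one-third down within the crop:
x = 829.89 + 1 × 2094.22/3 ≈ 1528; y = 0.00 + 1 × 1178.00/3 ≈ 393.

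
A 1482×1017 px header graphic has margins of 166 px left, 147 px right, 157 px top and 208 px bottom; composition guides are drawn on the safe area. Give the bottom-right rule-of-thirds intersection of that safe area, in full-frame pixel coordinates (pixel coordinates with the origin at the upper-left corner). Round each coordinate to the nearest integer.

(945, 592)

Content width = 1482 − 166 − 147 = 1169 px; content height = 1017 − 157 − 208 = 652 px.
Bottom-right is two-thirds across and two-thirds down within the safe area.
x = 166 + 2 × 1169/3 = 166 + 779.33 ≈ 945
y = 157 + 2 × 652/3 = 157 + 434.67 ≈ 592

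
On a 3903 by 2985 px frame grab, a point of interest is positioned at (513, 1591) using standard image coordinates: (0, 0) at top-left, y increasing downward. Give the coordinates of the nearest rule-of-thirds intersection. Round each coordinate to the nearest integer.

x = 1301 px, y = 1990 px

Third lines: x ∈ {1301, 2602}, y ∈ {995, 1990}.
513 is closer to x = 1301; 1591 is closer to y = 1990.
So the nearest intersection is the lower-left power point.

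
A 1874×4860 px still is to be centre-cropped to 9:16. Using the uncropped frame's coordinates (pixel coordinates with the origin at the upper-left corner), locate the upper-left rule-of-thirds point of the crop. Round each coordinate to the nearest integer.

x = 625 px, y = 1875 px

1874/4860 < 9/16, so the 9:16 crop keeps the full width 1874 and trims height to 1874 × 16/9 = 3331.56 px.
Top offset = (4860 − 3331.56)/2 = 764.22 px; left offset = 0.
Upper-left is one-third across and one-third down within the crop:
x = 0.00 + 1 × 1874.00/3 ≈ 625; y = 764.22 + 1 × 3331.56/3 ≈ 1875.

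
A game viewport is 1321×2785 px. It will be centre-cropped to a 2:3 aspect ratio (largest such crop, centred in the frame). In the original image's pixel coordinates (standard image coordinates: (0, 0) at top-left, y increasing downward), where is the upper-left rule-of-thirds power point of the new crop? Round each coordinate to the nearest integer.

x = 440 px, y = 1062 px

1321/2785 < 2/3, so the 2:3 crop keeps the full width 1321 and trims height to 1321 × 3/2 = 1981.50 px.
Top offset = (2785 − 1981.50)/2 = 401.75 px; left offset = 0.
Upper-left is one-third across and one-third down within the crop:
x = 0.00 + 1 × 1321.00/3 ≈ 440; y = 401.75 + 1 × 1981.50/3 ≈ 1062.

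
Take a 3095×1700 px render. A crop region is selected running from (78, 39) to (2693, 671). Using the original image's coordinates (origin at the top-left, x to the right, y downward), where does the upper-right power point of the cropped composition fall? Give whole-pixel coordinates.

x = 1821 px, y = 250 px

Crop width = 2693 − 78 = 2615 px; one third is 871.67 px.
Crop height = 671 − 39 = 632 px; one third is 210.67 px.
The upper-right point is two-thirds across and one-third down within the crop:
x = 78 + 2 × 871.67 ≈ 1821; y = 39 + 1 × 210.67 ≈ 250.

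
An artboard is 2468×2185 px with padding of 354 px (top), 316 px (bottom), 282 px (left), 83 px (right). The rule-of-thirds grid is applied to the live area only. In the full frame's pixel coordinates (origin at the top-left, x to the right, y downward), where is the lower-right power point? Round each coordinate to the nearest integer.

Content width = 2468 − 282 − 83 = 2103 px; content height = 2185 − 354 − 316 = 1515 px.
Lower-right is two-thirds across and two-thirds down within the live area.
x = 282 + 2 × 2103/3 = 282 + 1402.00 ≈ 1684
y = 354 + 2 × 1515/3 = 354 + 1010.00 ≈ 1364

x = 1684 px, y = 1364 px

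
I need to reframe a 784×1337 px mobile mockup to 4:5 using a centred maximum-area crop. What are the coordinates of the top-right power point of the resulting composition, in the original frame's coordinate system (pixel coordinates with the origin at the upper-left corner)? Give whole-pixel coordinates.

784/1337 < 4/5, so the 4:5 crop keeps the full width 784 and trims height to 784 × 5/4 = 980.00 px.
Top offset = (1337 − 980.00)/2 = 178.50 px; left offset = 0.
Top-right is two-thirds across and one-third down within the crop:
x = 0.00 + 2 × 784.00/3 ≈ 523; y = 178.50 + 1 × 980.00/3 ≈ 505.

x = 523 px, y = 505 px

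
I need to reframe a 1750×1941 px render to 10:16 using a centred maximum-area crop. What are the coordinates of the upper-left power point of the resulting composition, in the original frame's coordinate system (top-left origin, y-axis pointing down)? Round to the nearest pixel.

x = 673 px, y = 647 px

1750/1941 > 10/16, so the 10:16 crop keeps the full height 1941 and trims width to 1941 × 10/16 = 1213.12 px.
Left offset = (1750 − 1213.12)/2 = 268.44 px; top offset = 0.
Upper-left is one-third across and one-third down within the crop:
x = 268.44 + 1 × 1213.12/3 ≈ 673; y = 0.00 + 1 × 1941.00/3 ≈ 647.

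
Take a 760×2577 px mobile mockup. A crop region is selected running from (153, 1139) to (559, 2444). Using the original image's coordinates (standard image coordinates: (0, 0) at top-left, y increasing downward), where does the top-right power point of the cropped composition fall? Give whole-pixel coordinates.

x = 424 px, y = 1574 px

Crop width = 559 − 153 = 406 px; one third is 135.33 px.
Crop height = 2444 − 1139 = 1305 px; one third is 435.00 px.
The top-right point is two-thirds across and one-third down within the crop:
x = 153 + 2 × 135.33 ≈ 424; y = 1139 + 1 × 435.00 ≈ 1574.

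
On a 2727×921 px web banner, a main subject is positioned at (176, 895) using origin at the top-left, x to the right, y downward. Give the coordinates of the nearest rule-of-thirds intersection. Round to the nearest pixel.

Third lines: x ∈ {909, 1818}, y ∈ {307, 614}.
176 is closer to x = 909; 895 is closer to y = 614.
So the nearest intersection is the lower-left power point.

(909, 614)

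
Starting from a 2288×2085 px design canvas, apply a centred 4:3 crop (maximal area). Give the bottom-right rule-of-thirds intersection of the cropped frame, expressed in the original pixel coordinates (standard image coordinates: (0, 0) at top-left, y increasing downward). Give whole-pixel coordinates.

x = 1525 px, y = 1329 px

2288/2085 < 4/3, so the 4:3 crop keeps the full width 2288 and trims height to 2288 × 3/4 = 1716.00 px.
Top offset = (2085 − 1716.00)/2 = 184.50 px; left offset = 0.
Bottom-right is two-thirds across and two-thirds down within the crop:
x = 0.00 + 2 × 2288.00/3 ≈ 1525; y = 184.50 + 2 × 1716.00/3 ≈ 1329.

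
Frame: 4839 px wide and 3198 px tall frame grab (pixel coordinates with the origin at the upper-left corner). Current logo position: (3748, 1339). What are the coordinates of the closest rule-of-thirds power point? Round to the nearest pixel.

x = 3226 px, y = 1066 px

Third lines: x ∈ {1613, 3226}, y ∈ {1066, 2132}.
3748 is closer to x = 3226; 1339 is closer to y = 1066.
So the nearest intersection is the upper-right power point.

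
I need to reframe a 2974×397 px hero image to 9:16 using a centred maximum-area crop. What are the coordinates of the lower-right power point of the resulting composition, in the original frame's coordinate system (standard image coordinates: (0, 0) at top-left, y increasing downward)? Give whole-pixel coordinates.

2974/397 > 9/16, so the 9:16 crop keeps the full height 397 and trims width to 397 × 9/16 = 223.31 px.
Left offset = (2974 − 223.31)/2 = 1375.34 px; top offset = 0.
Lower-right is two-thirds across and two-thirds down within the crop:
x = 1375.34 + 2 × 223.31/3 ≈ 1524; y = 0.00 + 2 × 397.00/3 ≈ 265.

x = 1524 px, y = 265 px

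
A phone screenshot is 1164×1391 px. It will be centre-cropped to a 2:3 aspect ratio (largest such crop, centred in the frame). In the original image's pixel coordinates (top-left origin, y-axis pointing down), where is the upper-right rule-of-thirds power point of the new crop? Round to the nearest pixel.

x = 737 px, y = 464 px

1164/1391 > 2/3, so the 2:3 crop keeps the full height 1391 and trims width to 1391 × 2/3 = 927.33 px.
Left offset = (1164 − 927.33)/2 = 118.33 px; top offset = 0.
Upper-right is two-thirds across and one-third down within the crop:
x = 118.33 + 2 × 927.33/3 ≈ 737; y = 0.00 + 1 × 1391.00/3 ≈ 464.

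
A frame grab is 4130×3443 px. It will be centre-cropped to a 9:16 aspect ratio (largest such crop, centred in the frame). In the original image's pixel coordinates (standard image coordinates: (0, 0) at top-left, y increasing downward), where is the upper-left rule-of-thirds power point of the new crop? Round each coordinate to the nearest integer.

x = 1742 px, y = 1148 px

4130/3443 > 9/16, so the 9:16 crop keeps the full height 3443 and trims width to 3443 × 9/16 = 1936.69 px.
Left offset = (4130 − 1936.69)/2 = 1096.66 px; top offset = 0.
Upper-left is one-third across and one-third down within the crop:
x = 1096.66 + 1 × 1936.69/3 ≈ 1742; y = 0.00 + 1 × 3443.00/3 ≈ 1148.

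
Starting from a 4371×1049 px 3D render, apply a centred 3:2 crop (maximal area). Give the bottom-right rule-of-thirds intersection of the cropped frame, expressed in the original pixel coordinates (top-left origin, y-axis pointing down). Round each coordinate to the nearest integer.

(2448, 699)

4371/1049 > 3/2, so the 3:2 crop keeps the full height 1049 and trims width to 1049 × 3/2 = 1573.50 px.
Left offset = (4371 − 1573.50)/2 = 1398.75 px; top offset = 0.
Bottom-right is two-thirds across and two-thirds down within the crop:
x = 1398.75 + 2 × 1573.50/3 ≈ 2448; y = 0.00 + 2 × 1049.00/3 ≈ 699.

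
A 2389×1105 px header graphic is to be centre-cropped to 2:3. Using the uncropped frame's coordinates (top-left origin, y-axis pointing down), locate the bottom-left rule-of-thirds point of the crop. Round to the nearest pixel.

(1072, 737)

2389/1105 > 2/3, so the 2:3 crop keeps the full height 1105 and trims width to 1105 × 2/3 = 736.67 px.
Left offset = (2389 − 736.67)/2 = 826.17 px; top offset = 0.
Bottom-left is one-third across and two-thirds down within the crop:
x = 826.17 + 1 × 736.67/3 ≈ 1072; y = 0.00 + 2 × 1105.00/3 ≈ 737.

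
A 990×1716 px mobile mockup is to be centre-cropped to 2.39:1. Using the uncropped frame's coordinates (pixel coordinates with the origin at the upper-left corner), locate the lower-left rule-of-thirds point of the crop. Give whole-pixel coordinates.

990/1716 < 2.39/1, so the 2.39:1 crop keeps the full width 990 and trims height to 990 × 1/2.39 = 414.23 px.
Top offset = (1716 − 414.23)/2 = 650.89 px; left offset = 0.
Lower-left is one-third across and two-thirds down within the crop:
x = 0.00 + 1 × 990.00/3 ≈ 330; y = 650.89 + 2 × 414.23/3 ≈ 927.

(330, 927)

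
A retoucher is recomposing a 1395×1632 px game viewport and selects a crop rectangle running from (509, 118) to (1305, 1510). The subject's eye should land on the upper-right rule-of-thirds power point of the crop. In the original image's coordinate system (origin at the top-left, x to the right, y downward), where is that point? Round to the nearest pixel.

Crop width = 1305 − 509 = 796 px; one third is 265.33 px.
Crop height = 1510 − 118 = 1392 px; one third is 464.00 px.
The upper-right point is two-thirds across and one-third down within the crop:
x = 509 + 2 × 265.33 ≈ 1040; y = 118 + 1 × 464.00 ≈ 582.

x = 1040 px, y = 582 px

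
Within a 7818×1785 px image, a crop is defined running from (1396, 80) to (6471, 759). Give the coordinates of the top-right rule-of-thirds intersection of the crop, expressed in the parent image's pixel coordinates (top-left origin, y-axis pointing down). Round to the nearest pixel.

(4779, 306)

Crop width = 6471 − 1396 = 5075 px; one third is 1691.67 px.
Crop height = 759 − 80 = 679 px; one third is 226.33 px.
The top-right point is two-thirds across and one-third down within the crop:
x = 1396 + 2 × 1691.67 ≈ 4779; y = 80 + 1 × 226.33 ≈ 306.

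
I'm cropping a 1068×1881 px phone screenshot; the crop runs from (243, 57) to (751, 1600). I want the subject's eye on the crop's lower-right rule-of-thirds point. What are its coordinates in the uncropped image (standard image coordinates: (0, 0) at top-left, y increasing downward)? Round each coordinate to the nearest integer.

x = 582 px, y = 1086 px

Crop width = 751 − 243 = 508 px; one third is 169.33 px.
Crop height = 1600 − 57 = 1543 px; one third is 514.33 px.
The lower-right point is two-thirds across and two-thirds down within the crop:
x = 243 + 2 × 169.33 ≈ 582; y = 57 + 2 × 514.33 ≈ 1086.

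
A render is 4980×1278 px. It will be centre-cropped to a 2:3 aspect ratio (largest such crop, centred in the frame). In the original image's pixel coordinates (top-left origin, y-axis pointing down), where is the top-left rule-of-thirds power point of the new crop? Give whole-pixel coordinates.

(2348, 426)

4980/1278 > 2/3, so the 2:3 crop keeps the full height 1278 and trims width to 1278 × 2/3 = 852.00 px.
Left offset = (4980 − 852.00)/2 = 2064.00 px; top offset = 0.
Top-left is one-third across and one-third down within the crop:
x = 2064.00 + 1 × 852.00/3 ≈ 2348; y = 0.00 + 1 × 1278.00/3 ≈ 426.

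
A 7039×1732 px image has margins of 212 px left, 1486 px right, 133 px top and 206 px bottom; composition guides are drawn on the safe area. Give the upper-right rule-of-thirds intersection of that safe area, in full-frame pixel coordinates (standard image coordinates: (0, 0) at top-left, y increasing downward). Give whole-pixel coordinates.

(3773, 597)

Content width = 7039 − 212 − 1486 = 5341 px; content height = 1732 − 133 − 206 = 1393 px.
Upper-right is two-thirds across and one-third down within the safe area.
x = 212 + 2 × 5341/3 = 212 + 3560.67 ≈ 3773
y = 133 + 1 × 1393/3 = 133 + 464.33 ≈ 597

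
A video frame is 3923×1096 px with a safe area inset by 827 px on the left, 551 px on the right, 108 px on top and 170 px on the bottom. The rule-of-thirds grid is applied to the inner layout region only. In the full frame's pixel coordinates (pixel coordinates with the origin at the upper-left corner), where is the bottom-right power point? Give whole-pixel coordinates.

x = 2524 px, y = 653 px

Content width = 3923 − 827 − 551 = 2545 px; content height = 1096 − 108 − 170 = 818 px.
Bottom-right is two-thirds across and two-thirds down within the inner layout region.
x = 827 + 2 × 2545/3 = 827 + 1696.67 ≈ 2524
y = 108 + 2 × 818/3 = 108 + 545.33 ≈ 653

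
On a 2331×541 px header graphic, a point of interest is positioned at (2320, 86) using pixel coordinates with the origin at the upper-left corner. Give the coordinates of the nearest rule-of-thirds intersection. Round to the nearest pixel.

Third lines: x ∈ {777, 1554}, y ∈ {180, 361}.
2320 is closer to x = 1554; 86 is closer to y = 180.
So the nearest intersection is the upper-right power point.

x = 1554 px, y = 180 px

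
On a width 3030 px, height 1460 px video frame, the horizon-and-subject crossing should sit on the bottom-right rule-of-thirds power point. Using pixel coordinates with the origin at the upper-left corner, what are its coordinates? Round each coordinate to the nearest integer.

x = 2020 px, y = 973 px

The bottom-right point sits two-thirds of the way across and two-thirds of the way down.
x = 2 × 3030/3 ≈ 2020; y = 2 × 1460/3 ≈ 973.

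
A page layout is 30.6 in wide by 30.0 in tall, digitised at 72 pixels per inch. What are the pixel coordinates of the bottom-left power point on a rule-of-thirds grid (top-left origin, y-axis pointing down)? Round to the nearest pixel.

x = 734 px, y = 1440 px

In pixels the canvas is 30.6 × 72 = 2203.2 wide and 30.0 × 72 = 2160 tall.
The bottom-left point is one-third across and two-thirds down:
x = 1 × 2203.2/3 ≈ 734; y = 2 × 2160/3 ≈ 1440.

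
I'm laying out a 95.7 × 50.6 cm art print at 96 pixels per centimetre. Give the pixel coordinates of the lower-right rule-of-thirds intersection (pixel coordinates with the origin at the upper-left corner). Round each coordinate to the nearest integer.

In pixels the canvas is 95.7 × 96 = 9187.2 wide and 50.6 × 96 = 4857.6 tall.
The lower-right point is two-thirds across and two-thirds down:
x = 2 × 9187.2/3 ≈ 6125; y = 2 × 4857.6/3 ≈ 3238.

(6125, 3238)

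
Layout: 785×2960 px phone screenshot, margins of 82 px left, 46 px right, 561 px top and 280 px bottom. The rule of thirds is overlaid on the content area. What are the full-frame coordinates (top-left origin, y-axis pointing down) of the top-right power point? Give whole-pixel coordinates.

x = 520 px, y = 1267 px

Content width = 785 − 82 − 46 = 657 px; content height = 2960 − 561 − 280 = 2119 px.
Top-right is two-thirds across and one-third down within the content area.
x = 82 + 2 × 657/3 = 82 + 438.00 ≈ 520
y = 561 + 1 × 2119/3 = 561 + 706.33 ≈ 1267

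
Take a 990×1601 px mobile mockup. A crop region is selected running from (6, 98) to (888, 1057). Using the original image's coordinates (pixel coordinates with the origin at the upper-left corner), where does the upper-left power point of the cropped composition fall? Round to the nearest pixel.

(300, 418)

Crop width = 888 − 6 = 882 px; one third is 294.00 px.
Crop height = 1057 − 98 = 959 px; one third is 319.67 px.
The upper-left point is one-third across and one-third down within the crop:
x = 6 + 1 × 294.00 ≈ 300; y = 98 + 1 × 319.67 ≈ 418.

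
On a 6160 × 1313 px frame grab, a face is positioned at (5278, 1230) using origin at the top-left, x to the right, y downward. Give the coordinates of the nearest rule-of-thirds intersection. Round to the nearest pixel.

Third lines: x ∈ {2053, 4107}, y ∈ {438, 875}.
5278 is closer to x = 4107; 1230 is closer to y = 875.
So the nearest intersection is the lower-right power point.

x = 4107 px, y = 875 px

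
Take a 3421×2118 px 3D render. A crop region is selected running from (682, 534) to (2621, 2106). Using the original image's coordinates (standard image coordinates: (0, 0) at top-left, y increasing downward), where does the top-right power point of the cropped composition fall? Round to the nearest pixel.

Crop width = 2621 − 682 = 1939 px; one third is 646.33 px.
Crop height = 2106 − 534 = 1572 px; one third is 524.00 px.
The top-right point is two-thirds across and one-third down within the crop:
x = 682 + 2 × 646.33 ≈ 1975; y = 534 + 1 × 524.00 ≈ 1058.

(1975, 1058)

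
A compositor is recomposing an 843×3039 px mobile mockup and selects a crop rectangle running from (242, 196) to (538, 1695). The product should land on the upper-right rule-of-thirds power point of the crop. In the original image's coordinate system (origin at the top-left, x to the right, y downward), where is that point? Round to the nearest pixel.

Crop width = 538 − 242 = 296 px; one third is 98.67 px.
Crop height = 1695 − 196 = 1499 px; one third is 499.67 px.
The upper-right point is two-thirds across and one-third down within the crop:
x = 242 + 2 × 98.67 ≈ 439; y = 196 + 1 × 499.67 ≈ 696.

(439, 696)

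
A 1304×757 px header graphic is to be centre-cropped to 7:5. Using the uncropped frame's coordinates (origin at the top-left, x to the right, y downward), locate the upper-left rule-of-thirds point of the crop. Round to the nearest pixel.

1304/757 > 7/5, so the 7:5 crop keeps the full height 757 and trims width to 757 × 7/5 = 1059.80 px.
Left offset = (1304 − 1059.80)/2 = 122.10 px; top offset = 0.
Upper-left is one-third across and one-third down within the crop:
x = 122.10 + 1 × 1059.80/3 ≈ 475; y = 0.00 + 1 × 757.00/3 ≈ 252.

x = 475 px, y = 252 px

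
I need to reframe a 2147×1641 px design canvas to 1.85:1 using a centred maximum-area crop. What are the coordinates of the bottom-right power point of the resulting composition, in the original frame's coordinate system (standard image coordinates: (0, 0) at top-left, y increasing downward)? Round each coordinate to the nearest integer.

2147/1641 < 1.85/1, so the 1.85:1 crop keeps the full width 2147 and trims height to 2147 × 1/1.85 = 1160.54 px.
Top offset = (1641 − 1160.54)/2 = 240.23 px; left offset = 0.
Bottom-right is two-thirds across and two-thirds down within the crop:
x = 0.00 + 2 × 2147.00/3 ≈ 1431; y = 240.23 + 2 × 1160.54/3 ≈ 1014.

x = 1431 px, y = 1014 px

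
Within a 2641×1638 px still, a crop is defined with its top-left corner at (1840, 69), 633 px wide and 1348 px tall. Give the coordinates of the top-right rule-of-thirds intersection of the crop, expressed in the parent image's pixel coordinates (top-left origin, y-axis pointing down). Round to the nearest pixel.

x = 2262 px, y = 518 px

One third of the crop width 633 is 211.00 px.
One third of the crop height 1348 is 449.33 px.
The top-right point is two-thirds across and one-third down within the crop:
x = 1840 + 2 × 211.00 ≈ 2262; y = 69 + 1 × 449.33 ≈ 518.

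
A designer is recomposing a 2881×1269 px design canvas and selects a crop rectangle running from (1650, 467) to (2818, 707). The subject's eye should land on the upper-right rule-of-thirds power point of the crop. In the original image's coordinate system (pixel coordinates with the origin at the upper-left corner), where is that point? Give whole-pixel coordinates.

Crop width = 2818 − 1650 = 1168 px; one third is 389.33 px.
Crop height = 707 − 467 = 240 px; one third is 80.00 px.
The upper-right point is two-thirds across and one-third down within the crop:
x = 1650 + 2 × 389.33 ≈ 2429; y = 467 + 1 × 80.00 ≈ 547.

(2429, 547)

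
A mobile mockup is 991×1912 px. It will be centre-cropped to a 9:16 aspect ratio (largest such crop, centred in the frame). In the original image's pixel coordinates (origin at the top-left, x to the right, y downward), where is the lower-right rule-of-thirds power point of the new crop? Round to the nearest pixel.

991/1912 < 9/16, so the 9:16 crop keeps the full width 991 and trims height to 991 × 16/9 = 1761.78 px.
Top offset = (1912 − 1761.78)/2 = 75.11 px; left offset = 0.
Lower-right is two-thirds across and two-thirds down within the crop:
x = 0.00 + 2 × 991.00/3 ≈ 661; y = 75.11 + 2 × 1761.78/3 ≈ 1250.

x = 661 px, y = 1250 px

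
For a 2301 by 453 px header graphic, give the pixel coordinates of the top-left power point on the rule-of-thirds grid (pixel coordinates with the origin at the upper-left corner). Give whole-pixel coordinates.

(767, 151)

The top-left point sits one-third of the way across and one-third of the way down.
x = 1 × 2301/3 ≈ 767; y = 1 × 453/3 ≈ 151.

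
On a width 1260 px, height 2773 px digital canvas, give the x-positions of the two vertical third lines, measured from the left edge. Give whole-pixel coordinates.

x = 420 px and x = 840 px

1260 / 3 = 420, so the vertical lines sit at one and two thirds of 1260.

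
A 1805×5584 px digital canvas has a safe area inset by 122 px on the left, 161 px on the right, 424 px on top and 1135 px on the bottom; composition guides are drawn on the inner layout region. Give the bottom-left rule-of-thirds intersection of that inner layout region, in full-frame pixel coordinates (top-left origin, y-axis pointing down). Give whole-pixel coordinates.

x = 629 px, y = 3107 px

Content width = 1805 − 122 − 161 = 1522 px; content height = 5584 − 424 − 1135 = 4025 px.
Bottom-left is one-third across and two-thirds down within the inner layout region.
x = 122 + 1 × 1522/3 = 122 + 507.33 ≈ 629
y = 424 + 2 × 4025/3 = 424 + 2683.33 ≈ 3107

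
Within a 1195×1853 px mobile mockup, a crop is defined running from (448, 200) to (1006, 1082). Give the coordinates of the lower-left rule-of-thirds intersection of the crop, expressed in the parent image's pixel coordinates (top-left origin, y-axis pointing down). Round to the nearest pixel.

(634, 788)

Crop width = 1006 − 448 = 558 px; one third is 186.00 px.
Crop height = 1082 − 200 = 882 px; one third is 294.00 px.
The lower-left point is one-third across and two-thirds down within the crop:
x = 448 + 1 × 186.00 ≈ 634; y = 200 + 2 × 294.00 ≈ 788.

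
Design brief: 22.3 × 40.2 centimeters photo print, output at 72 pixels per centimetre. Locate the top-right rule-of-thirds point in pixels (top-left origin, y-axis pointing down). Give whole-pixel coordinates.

In pixels the canvas is 22.3 × 72 = 1605.6 wide and 40.2 × 72 = 2894.4 tall.
The top-right point is two-thirds across and one-third down:
x = 2 × 1605.6/3 ≈ 1070; y = 1 × 2894.4/3 ≈ 965.

x = 1070 px, y = 965 px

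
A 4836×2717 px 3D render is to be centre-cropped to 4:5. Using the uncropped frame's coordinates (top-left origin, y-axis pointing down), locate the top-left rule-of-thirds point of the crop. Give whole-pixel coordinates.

x = 2056 px, y = 906 px

4836/2717 > 4/5, so the 4:5 crop keeps the full height 2717 and trims width to 2717 × 4/5 = 2173.60 px.
Left offset = (4836 − 2173.60)/2 = 1331.20 px; top offset = 0.
Top-left is one-third across and one-third down within the crop:
x = 1331.20 + 1 × 2173.60/3 ≈ 2056; y = 0.00 + 1 × 2717.00/3 ≈ 906.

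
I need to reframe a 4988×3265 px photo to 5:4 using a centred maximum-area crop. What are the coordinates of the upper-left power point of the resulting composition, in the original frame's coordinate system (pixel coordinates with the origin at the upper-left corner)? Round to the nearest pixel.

(1814, 1088)

4988/3265 > 5/4, so the 5:4 crop keeps the full height 3265 and trims width to 3265 × 5/4 = 4081.25 px.
Left offset = (4988 − 4081.25)/2 = 453.38 px; top offset = 0.
Upper-left is one-third across and one-third down within the crop:
x = 453.38 + 1 × 4081.25/3 ≈ 1814; y = 0.00 + 1 × 3265.00/3 ≈ 1088.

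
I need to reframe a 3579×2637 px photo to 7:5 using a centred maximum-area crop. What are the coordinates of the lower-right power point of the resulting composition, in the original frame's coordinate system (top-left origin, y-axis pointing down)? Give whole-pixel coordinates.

3579/2637 < 7/5, so the 7:5 crop keeps the full width 3579 and trims height to 3579 × 5/7 = 2556.43 px.
Top offset = (2637 − 2556.43)/2 = 40.29 px; left offset = 0.
Lower-right is two-thirds across and two-thirds down within the crop:
x = 0.00 + 2 × 3579.00/3 ≈ 2386; y = 40.29 + 2 × 2556.43/3 ≈ 1745.

(2386, 1745)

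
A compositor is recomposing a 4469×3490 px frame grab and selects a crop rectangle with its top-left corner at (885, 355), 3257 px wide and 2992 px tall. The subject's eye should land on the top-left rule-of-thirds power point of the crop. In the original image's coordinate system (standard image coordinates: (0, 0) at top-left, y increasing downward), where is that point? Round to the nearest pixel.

One third of the crop width 3257 is 1085.67 px.
One third of the crop height 2992 is 997.33 px.
The top-left point is one-third across and one-third down within the crop:
x = 885 + 1 × 1085.67 ≈ 1971; y = 355 + 1 × 997.33 ≈ 1352.

x = 1971 px, y = 1352 px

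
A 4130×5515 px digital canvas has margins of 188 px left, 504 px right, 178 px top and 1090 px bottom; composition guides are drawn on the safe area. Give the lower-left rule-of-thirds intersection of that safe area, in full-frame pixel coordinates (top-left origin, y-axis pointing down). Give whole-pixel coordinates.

x = 1334 px, y = 3009 px

Content width = 4130 − 188 − 504 = 3438 px; content height = 5515 − 178 − 1090 = 4247 px.
Lower-left is one-third across and two-thirds down within the safe area.
x = 188 + 1 × 3438/3 = 188 + 1146.00 ≈ 1334
y = 178 + 2 × 4247/3 = 178 + 2831.33 ≈ 3009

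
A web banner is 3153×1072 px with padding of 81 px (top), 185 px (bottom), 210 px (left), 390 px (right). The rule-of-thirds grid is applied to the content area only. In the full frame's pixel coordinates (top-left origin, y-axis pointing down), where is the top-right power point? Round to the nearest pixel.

x = 1912 px, y = 350 px

Content width = 3153 − 210 − 390 = 2553 px; content height = 1072 − 81 − 185 = 806 px.
Top-right is two-thirds across and one-third down within the content area.
x = 210 + 2 × 2553/3 = 210 + 1702.00 ≈ 1912
y = 81 + 1 × 806/3 = 81 + 268.67 ≈ 350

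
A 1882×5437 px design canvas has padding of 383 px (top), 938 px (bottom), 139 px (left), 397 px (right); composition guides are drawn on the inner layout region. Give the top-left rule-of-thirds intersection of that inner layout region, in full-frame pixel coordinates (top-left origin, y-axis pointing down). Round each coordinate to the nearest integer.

Content width = 1882 − 139 − 397 = 1346 px; content height = 5437 − 383 − 938 = 4116 px.
Top-left is one-third across and one-third down within the inner layout region.
x = 139 + 1 × 1346/3 = 139 + 448.67 ≈ 588
y = 383 + 1 × 4116/3 = 383 + 1372.00 ≈ 1755

x = 588 px, y = 1755 px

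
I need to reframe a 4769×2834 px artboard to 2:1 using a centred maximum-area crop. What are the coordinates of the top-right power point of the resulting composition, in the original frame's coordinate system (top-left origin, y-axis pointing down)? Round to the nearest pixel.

(3179, 1020)

4769/2834 < 2/1, so the 2:1 crop keeps the full width 4769 and trims height to 4769 × 1/2 = 2384.50 px.
Top offset = (2834 − 2384.50)/2 = 224.75 px; left offset = 0.
Top-right is two-thirds across and one-third down within the crop:
x = 0.00 + 2 × 4769.00/3 ≈ 3179; y = 224.75 + 1 × 2384.50/3 ≈ 1020.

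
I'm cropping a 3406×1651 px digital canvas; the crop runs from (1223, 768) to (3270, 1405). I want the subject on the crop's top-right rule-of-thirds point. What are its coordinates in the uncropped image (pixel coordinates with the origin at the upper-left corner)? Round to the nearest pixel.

(2588, 980)

Crop width = 3270 − 1223 = 2047 px; one third is 682.33 px.
Crop height = 1405 − 768 = 637 px; one third is 212.33 px.
The top-right point is two-thirds across and one-third down within the crop:
x = 1223 + 2 × 682.33 ≈ 2588; y = 768 + 1 × 212.33 ≈ 980.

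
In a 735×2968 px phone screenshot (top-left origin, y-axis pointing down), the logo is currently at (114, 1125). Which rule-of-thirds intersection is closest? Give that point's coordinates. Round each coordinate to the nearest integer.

Third lines: x ∈ {245, 490}, y ∈ {989, 1979}.
114 is closer to x = 245; 1125 is closer to y = 989.
So the nearest intersection is the upper-left power point.

x = 245 px, y = 989 px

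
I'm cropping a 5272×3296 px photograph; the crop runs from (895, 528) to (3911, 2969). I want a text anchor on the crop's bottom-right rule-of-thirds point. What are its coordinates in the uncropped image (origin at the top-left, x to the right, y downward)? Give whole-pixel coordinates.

Crop width = 3911 − 895 = 3016 px; one third is 1005.33 px.
Crop height = 2969 − 528 = 2441 px; one third is 813.67 px.
The bottom-right point is two-thirds across and two-thirds down within the crop:
x = 895 + 2 × 1005.33 ≈ 2906; y = 528 + 2 × 813.67 ≈ 2155.

(2906, 2155)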